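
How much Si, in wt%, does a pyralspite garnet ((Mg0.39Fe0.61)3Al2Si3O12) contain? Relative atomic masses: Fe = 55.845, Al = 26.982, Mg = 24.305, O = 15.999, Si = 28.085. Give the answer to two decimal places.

Formula mass = 1.17*24.305 + 1.83*55.845 + 2*26.982 + 3*28.085 + 12*15.999 = 460.840 g/mol, of which 84.255 g is Si.
So Si makes up 84.255/460.840 = 0.1828 of the mass, i.e. 18.28%.

18.28 wt%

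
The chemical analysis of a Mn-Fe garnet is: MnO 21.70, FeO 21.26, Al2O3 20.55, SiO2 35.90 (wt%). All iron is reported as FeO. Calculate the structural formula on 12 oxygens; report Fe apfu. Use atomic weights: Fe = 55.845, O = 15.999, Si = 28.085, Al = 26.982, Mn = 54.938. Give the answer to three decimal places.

1.479 Fe apfu

MnO (M=70.937): mol = 0.30591; Mn = 0.30591, O = 0.30591.
FeO (M=71.844): mol = 0.29592; Fe = 0.29592, O = 0.29592.
Al2O3 (M=101.961): mol = 0.20155; Al = 0.40310, O = 0.60465.
SiO2 (M=60.083): mol = 0.59751; Si = 0.59751, O = 1.19502.
ΣO = 2.40150; factor = 12/ΣO = 4.99688.
Fe apfu = 0.29592 × 4.99688 = 1.479.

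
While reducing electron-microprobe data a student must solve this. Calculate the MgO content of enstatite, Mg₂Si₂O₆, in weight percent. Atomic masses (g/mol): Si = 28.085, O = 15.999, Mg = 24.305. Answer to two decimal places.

40.15 wt%

Formula mass = 200.774 g/mol.
2 Mg → 2.0000 mol MgO per formula unit; M(MgO) = 40.304, so MgO mass = 80.608 g.
80.608/200.774 × 100 = 40.15 wt%.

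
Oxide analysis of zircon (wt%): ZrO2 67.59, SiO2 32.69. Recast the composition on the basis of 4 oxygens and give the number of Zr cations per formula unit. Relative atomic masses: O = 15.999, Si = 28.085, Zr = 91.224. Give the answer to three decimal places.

67.59 wt% ZrO2 ÷ 123.222 g/mol = 0.54852 mol, giving 0.54852 Zr and 1.09704 O.
32.69 wt% SiO2 ÷ 60.083 g/mol = 0.54408 mol, giving 0.54408 Si and 1.08816 O.
Oxygen sums to 2.18520; scaling by 4/2.18520 = 1.83050 puts the formula on 4 O.
Zr: 0.54852 × 1.83050 = 1.004 atoms per formula unit.

1.004 Zr apfu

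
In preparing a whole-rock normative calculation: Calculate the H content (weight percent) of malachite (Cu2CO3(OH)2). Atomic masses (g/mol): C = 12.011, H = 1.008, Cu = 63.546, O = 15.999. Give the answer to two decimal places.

M(Cu2CO3(OH)2) = 221.114 g/mol.
H contributes 2 × 1.008 = 2.016 g per mole.
2.016/221.114 = 0.0091 → 0.91%.

0.91 weight percent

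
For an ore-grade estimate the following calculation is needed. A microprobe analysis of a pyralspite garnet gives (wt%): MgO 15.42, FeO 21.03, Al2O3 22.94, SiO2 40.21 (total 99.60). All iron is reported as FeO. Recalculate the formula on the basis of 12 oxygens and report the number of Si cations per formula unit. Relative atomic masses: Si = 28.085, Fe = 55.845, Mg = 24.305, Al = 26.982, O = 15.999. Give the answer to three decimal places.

MgO: 15.42/40.304 = 0.38259 mol → 0.38259 mol Mg, 0.38259 mol O.
FeO: 21.03/71.844 = 0.29272 mol → 0.29272 mol Fe, 0.29272 mol O.
Al2O3: 22.94/101.961 = 0.22499 mol → 0.44998 mol Al, 0.67497 mol O.
SiO2: 40.21/60.083 = 0.66924 mol → 0.66924 mol Si, 1.33848 mol O.
Total oxygen = 2.68876 mol. Normalization factor = 12/2.68876 = 4.46302.
Si per 12 O = 0.66924 × 4.46302 = 2.987.

2.987 Si apfu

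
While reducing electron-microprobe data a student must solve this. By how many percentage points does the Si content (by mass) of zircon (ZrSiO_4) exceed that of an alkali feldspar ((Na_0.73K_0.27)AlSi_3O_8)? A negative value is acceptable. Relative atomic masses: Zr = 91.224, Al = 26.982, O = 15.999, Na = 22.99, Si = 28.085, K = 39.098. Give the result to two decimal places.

First mineral: 28.085 g Si in 183.305 g formula = 15.32 wt% Si.
Second mineral: 84.255 g Si in 266.568 g formula = 31.61 wt% Si.
15.32% − 31.61% gives a difference of -16.29 percentage points.

-16.29 percentage points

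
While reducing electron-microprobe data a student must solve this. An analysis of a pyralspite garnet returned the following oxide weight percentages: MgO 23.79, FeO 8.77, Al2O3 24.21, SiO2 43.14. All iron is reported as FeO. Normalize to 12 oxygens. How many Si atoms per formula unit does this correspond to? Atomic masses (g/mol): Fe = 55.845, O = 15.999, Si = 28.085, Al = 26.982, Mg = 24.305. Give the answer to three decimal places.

3.012 Si apfu

23.79 wt% MgO ÷ 40.304 g/mol = 0.59026 mol, giving 0.59026 Mg and 0.59026 O.
8.77 wt% FeO ÷ 71.844 g/mol = 0.12207 mol, giving 0.12207 Fe and 0.12207 O.
24.21 wt% Al2O3 ÷ 101.961 g/mol = 0.23744 mol, giving 0.47488 Al and 0.71232 O.
43.14 wt% SiO2 ÷ 60.083 g/mol = 0.71801 mol, giving 0.71801 Si and 1.43602 O.
Oxygen sums to 2.86067; scaling by 12/2.86067 = 4.19482 puts the formula on 12 O.
Si: 0.71801 × 4.19482 = 3.012 atoms per formula unit.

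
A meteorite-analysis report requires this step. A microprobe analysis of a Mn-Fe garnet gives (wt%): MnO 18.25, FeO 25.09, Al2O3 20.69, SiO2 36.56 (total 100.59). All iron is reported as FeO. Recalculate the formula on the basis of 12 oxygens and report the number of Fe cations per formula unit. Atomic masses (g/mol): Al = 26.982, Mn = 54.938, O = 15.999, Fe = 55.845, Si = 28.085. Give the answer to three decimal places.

MnO: 18.25/70.937 = 0.25727 mol → 0.25727 mol Mn, 0.25727 mol O.
FeO: 25.09/71.844 = 0.34923 mol → 0.34923 mol Fe, 0.34923 mol O.
Al2O3: 20.69/101.961 = 0.20292 mol → 0.40584 mol Al, 0.60876 mol O.
SiO2: 36.56/60.083 = 0.60849 mol → 0.60849 mol Si, 1.21698 mol O.
Total oxygen = 2.43224 mol. Normalization factor = 12/2.43224 = 4.93372.
Fe per 12 O = 0.34923 × 4.93372 = 1.723.

1.723 Fe apfu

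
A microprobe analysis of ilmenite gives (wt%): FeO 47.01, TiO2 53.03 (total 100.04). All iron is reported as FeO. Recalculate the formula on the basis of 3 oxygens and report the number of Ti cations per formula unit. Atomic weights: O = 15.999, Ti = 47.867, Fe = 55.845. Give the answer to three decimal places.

1.005 Ti apfu

FeO: 47.01/71.844 = 0.65433 mol → 0.65433 mol Fe, 0.65433 mol O.
TiO2: 53.03/79.865 = 0.66400 mol → 0.66400 mol Ti, 1.32800 mol O.
Total oxygen = 1.98233 mol. Normalization factor = 3/1.98233 = 1.51337.
Ti per 3 O = 0.66400 × 1.51337 = 1.005.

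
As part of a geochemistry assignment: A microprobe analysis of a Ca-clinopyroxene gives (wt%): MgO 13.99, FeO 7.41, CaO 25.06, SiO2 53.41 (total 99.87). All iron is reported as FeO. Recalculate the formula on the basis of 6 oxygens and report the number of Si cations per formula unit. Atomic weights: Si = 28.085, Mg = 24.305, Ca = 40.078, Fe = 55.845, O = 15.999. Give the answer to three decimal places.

MgO: 13.99/40.304 = 0.34711 mol → 0.34711 mol Mg, 0.34711 mol O.
FeO: 7.41/71.844 = 0.10314 mol → 0.10314 mol Fe, 0.10314 mol O.
CaO: 25.06/56.077 = 0.44689 mol → 0.44689 mol Ca, 0.44689 mol O.
SiO2: 53.41/60.083 = 0.88894 mol → 0.88894 mol Si, 1.77788 mol O.
Total oxygen = 2.67502 mol. Normalization factor = 6/2.67502 = 2.24297.
Si per 6 O = 0.88894 × 2.24297 = 1.994.

1.994 Si apfu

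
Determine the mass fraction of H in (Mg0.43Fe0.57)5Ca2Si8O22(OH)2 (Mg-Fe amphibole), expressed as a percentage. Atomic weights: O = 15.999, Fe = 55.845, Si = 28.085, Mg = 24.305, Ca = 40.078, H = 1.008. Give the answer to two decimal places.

0.22 weight percent

Molar mass of (Mg0.43Fe0.57)5Ca2Si8O22(OH)2: 2.15×24.305 + 2.85×55.845 + 2×40.078 + 8×28.085 + 24×15.999 + 2×1.008 = 902.242 g/mol.
Mass of H per formula unit: 2 × 1.008 = 2.016 g.
Weight fraction H = 2.016 / 902.242 = 0.0022.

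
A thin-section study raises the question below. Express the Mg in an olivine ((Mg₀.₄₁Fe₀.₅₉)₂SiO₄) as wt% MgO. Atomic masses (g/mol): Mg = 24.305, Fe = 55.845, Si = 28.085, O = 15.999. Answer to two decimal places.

M((Mg₀.₄₁Fe₀.₅₉)₂SiO₄) = 177.908 g/mol; M(MgO) = 40.304 g/mol.
Moles MgO per formula unit = 0.82 Mg ÷ 1 = 0.8200.
MgO fraction = (0.8200 × 40.304) / 177.908 = 33.049/177.908 = 0.1858.

18.58 wt%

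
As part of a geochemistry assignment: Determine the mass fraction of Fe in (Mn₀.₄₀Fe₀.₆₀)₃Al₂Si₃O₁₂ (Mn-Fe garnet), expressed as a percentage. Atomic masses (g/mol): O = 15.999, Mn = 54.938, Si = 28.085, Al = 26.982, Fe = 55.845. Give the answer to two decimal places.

Molar mass of (Mn₀.₄₀Fe₀.₆₀)₃Al₂Si₃O₁₂: 1.20*54.938 + 1.80*55.845 + 2*26.982 + 3*28.085 + 12*15.999 = 496.654 g/mol.
Mass of Fe per formula unit: 1.80 × 55.845 = 100.521 g.
Weight fraction Fe = 100.521 / 496.654 = 0.2024.

20.24 weight percent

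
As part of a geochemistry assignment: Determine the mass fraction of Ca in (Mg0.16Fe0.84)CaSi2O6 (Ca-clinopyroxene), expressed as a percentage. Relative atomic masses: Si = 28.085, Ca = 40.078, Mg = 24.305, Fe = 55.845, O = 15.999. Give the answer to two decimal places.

16.49 weight percent

Formula mass = 0.16·24.305 + 0.84·55.845 + 1·40.078 + 2·28.085 + 6·15.999 = 243.041 g/mol, of which 40.078 g is Ca.
So Ca makes up 40.078/243.041 = 0.1649 of the mass, i.e. 16.49%.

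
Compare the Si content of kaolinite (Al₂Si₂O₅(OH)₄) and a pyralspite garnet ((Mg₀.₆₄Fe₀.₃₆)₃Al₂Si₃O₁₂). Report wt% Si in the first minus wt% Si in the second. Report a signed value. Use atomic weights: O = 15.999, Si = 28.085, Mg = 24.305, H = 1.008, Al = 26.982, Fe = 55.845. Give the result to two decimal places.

2.49 percentage points

M(Al₂Si₂O₅(OH)₄) = 258.157 g/mol, so wt% Si = 56.170/258.157 × 100 = 21.76%.
M((Mg₀.₆₄Fe₀.₃₆)₃Al₂Si₃O₁₂) = 437.185 g/mol, so wt% Si = 84.255/437.185 × 100 = 19.27%.
21.76 − 19.27 = 2.49 pp.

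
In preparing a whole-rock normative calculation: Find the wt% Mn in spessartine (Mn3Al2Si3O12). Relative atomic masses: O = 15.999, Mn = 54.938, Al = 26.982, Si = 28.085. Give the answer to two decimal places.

33.29 mass %

Molar mass of Mn3Al2Si3O12: 3×54.938 + 2×26.982 + 3×28.085 + 12×15.999 = 495.021 g/mol.
Mass of Mn per formula unit: 3 × 54.938 = 164.814 g.
Weight fraction Mn = 164.814 / 495.021 = 0.3329.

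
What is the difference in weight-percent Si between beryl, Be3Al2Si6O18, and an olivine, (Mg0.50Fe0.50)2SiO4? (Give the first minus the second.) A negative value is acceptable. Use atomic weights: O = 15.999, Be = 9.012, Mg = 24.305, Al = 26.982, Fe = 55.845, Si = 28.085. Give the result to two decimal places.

15.04 percentage points

Si in Be3Al2Si6O18: molar mass 537.492 g/mol; 6×28.085 = 168.510 g → 31.35 wt%.
Si in (Mg0.50Fe0.50)2SiO4: molar mass 172.231 g/mol; 1×28.085 = 28.085 g → 16.31 wt%.
Difference = 31.35 − 16.31 = 15.04 percentage points.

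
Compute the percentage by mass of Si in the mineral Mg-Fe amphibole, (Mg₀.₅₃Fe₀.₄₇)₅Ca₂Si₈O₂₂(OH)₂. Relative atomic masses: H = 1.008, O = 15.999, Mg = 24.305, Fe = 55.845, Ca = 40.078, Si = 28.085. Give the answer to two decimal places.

Formula mass = 2.65*24.305 + 2.35*55.845 + 2*40.078 + 8*28.085 + 24*15.999 + 2*1.008 = 886.472 g/mol, of which 224.680 g is Si.
So Si makes up 224.680/886.472 = 0.2535 of the mass, i.e. 25.35%.

25.35 mass %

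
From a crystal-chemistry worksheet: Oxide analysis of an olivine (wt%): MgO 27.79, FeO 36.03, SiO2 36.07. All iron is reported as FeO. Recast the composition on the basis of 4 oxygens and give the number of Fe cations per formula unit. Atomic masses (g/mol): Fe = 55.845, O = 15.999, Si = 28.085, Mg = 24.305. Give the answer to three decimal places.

0.839 Fe apfu

MgO: 27.79/40.304 = 0.68951 mol → 0.68951 mol Mg, 0.68951 mol O.
FeO: 36.03/71.844 = 0.50150 mol → 0.50150 mol Fe, 0.50150 mol O.
SiO2: 36.07/60.083 = 0.60034 mol → 0.60034 mol Si, 1.20068 mol O.
Total oxygen = 2.39169 mol. Normalization factor = 4/2.39169 = 1.67246.
Fe per 4 O = 0.50150 × 1.67246 = 0.839.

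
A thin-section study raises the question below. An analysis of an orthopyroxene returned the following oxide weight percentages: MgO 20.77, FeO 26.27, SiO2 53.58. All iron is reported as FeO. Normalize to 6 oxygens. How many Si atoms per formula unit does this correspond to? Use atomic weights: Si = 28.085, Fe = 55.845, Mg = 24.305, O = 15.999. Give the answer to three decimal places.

2.008 Si apfu

MgO (M=40.304): mol = 0.51533; Mg = 0.51533, O = 0.51533.
FeO (M=71.844): mol = 0.36565; Fe = 0.36565, O = 0.36565.
SiO2 (M=60.083): mol = 0.89177; Si = 0.89177, O = 1.78354.
ΣO = 2.66452; factor = 6/ΣO = 2.25181.
Si apfu = 0.89177 × 2.25181 = 2.008.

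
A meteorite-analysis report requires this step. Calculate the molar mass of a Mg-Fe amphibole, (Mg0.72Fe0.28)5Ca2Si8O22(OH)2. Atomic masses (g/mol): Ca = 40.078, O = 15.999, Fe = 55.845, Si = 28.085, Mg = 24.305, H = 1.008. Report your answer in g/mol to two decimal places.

856.51 g/mol

M = 3.60(24.305) + 1.40(55.845) + 2(40.078) + 8(28.085) + 24(15.999) + 2(1.008)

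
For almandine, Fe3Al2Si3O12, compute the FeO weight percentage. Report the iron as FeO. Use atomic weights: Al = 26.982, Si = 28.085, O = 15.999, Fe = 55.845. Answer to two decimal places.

43.30 wt%

M(Fe3Al2Si3O12) = 497.742 g/mol; M(FeO) = 71.844 g/mol.
Moles FeO per formula unit = 3 Fe ÷ 1 = 3.0000.
FeO fraction = (3.0000 × 71.844) / 497.742 = 215.532/497.742 = 0.4330.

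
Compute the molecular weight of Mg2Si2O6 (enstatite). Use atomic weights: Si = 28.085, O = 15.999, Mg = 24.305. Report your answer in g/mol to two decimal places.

200.77 g/mol

Mg: 2 × 24.305 = 48.6100
Si: 2 × 28.085 = 56.1700
O: 6 × 15.999 = 95.9940
Summing the contributions gives the formula mass.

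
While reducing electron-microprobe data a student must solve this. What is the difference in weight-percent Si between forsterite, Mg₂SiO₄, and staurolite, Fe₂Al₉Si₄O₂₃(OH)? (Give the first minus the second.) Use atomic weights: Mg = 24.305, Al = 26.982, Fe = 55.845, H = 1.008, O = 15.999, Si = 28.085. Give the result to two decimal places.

6.77 percentage points

Si in Mg₂SiO₄: molar mass 140.691 g/mol; 1×28.085 = 28.085 g → 19.96 wt%.
Si in Fe₂Al₉Si₄O₂₃(OH): molar mass 851.852 g/mol; 4×28.085 = 112.340 g → 13.19 wt%.
Difference = 19.96 − 13.19 = 6.77 percentage points.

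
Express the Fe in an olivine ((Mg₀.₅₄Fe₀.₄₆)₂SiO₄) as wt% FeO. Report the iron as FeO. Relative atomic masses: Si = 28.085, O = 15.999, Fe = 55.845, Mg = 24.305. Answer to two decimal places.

Molar mass of (Mg₀.₅₄Fe₀.₄₆)₂SiO₄ = 1.08·24.305 + 0.92·55.845 + 1·28.085 + 4·15.999 = 169.708 g/mol.
Each formula unit contains 0.92 Fe, equivalent to 0.92/1 = 0.9200 mol FeO.
M(FeO) = 1×55.845 + 1×15.999 = 71.844 g/mol.
Mass of FeO per formula unit = 0.9200 × 71.844 = 66.096 g.
FeO wt% = 66.096 / 169.708 × 100 = 38.95%.

38.95 wt%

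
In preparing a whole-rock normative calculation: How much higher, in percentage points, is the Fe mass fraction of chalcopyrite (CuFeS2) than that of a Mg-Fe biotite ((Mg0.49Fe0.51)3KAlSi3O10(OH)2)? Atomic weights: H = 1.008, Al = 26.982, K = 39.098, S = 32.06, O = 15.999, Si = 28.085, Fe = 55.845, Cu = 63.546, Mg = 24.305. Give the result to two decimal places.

Fe in CuFeS2: molar mass 183.511 g/mol; 1×55.845 = 55.845 g → 30.43 wt%.
Fe in (Mg0.49Fe0.51)3KAlSi3O10(OH)2: molar mass 465.510 g/mol; 1.53×55.845 = 85.443 g → 18.35 wt%.
Difference = 30.43 − 18.35 = 12.08 percentage points.

12.08 percentage points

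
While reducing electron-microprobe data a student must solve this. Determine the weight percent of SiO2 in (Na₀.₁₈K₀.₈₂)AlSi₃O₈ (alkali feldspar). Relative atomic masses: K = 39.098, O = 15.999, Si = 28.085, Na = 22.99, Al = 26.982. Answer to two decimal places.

Molar mass of (Na₀.₁₈K₀.₈₂)AlSi₃O₈ = 0.18*22.99 + 0.82*39.098 + 1*26.982 + 3*28.085 + 8*15.999 = 275.428 g/mol.
Each formula unit contains 3 Si, equivalent to 3/1 = 3.0000 mol SiO2.
M(SiO2) = 1×28.085 + 2×15.999 = 60.083 g/mol.
Mass of SiO2 per formula unit = 3.0000 × 60.083 = 180.249 g.
SiO2 wt% = 180.249 / 275.428 × 100 = 65.44%.

65.44 wt%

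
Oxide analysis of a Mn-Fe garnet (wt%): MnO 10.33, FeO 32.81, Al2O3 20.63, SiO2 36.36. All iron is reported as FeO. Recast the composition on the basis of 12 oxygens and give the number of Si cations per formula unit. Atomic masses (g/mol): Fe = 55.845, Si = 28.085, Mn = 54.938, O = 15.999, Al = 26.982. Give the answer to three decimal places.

3.001 Si apfu

10.33 wt% MnO ÷ 70.937 g/mol = 0.14562 mol, giving 0.14562 Mn and 0.14562 O.
32.81 wt% FeO ÷ 71.844 g/mol = 0.45668 mol, giving 0.45668 Fe and 0.45668 O.
20.63 wt% Al2O3 ÷ 101.961 g/mol = 0.20233 mol, giving 0.40466 Al and 0.60699 O.
36.36 wt% SiO2 ÷ 60.083 g/mol = 0.60516 mol, giving 0.60516 Si and 1.21032 O.
Oxygen sums to 2.41961; scaling by 12/2.41961 = 4.95948 puts the formula on 12 O.
Si: 0.60516 × 4.95948 = 3.001 atoms per formula unit.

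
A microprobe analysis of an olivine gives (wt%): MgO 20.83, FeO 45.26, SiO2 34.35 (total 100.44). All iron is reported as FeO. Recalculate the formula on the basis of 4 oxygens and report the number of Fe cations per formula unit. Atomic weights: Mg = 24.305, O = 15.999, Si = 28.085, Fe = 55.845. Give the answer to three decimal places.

MgO (M=40.304): mol = 0.51682; Mg = 0.51682, O = 0.51682.
FeO (M=71.844): mol = 0.62998; Fe = 0.62998, O = 0.62998.
SiO2 (M=60.083): mol = 0.57171; Si = 0.57171, O = 1.14342.
ΣO = 2.29022; factor = 4/ΣO = 1.74656.
Fe apfu = 0.62998 × 1.74656 = 1.100.

1.100 Fe apfu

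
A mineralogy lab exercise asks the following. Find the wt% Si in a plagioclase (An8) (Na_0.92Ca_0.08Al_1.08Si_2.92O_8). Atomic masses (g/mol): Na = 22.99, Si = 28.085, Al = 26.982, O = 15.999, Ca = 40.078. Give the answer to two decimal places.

Molar mass of Na_0.92Ca_0.08Al_1.08Si_2.92O_8: 0.92·22.99 + 0.08·40.078 + 1.08·26.982 + 2.92·28.085 + 8·15.999 = 263.498 g/mol.
Mass of Si per formula unit: 2.92 × 28.085 = 82.008 g.
Weight fraction Si = 82.008 / 263.498 = 0.3112.

31.12 mass %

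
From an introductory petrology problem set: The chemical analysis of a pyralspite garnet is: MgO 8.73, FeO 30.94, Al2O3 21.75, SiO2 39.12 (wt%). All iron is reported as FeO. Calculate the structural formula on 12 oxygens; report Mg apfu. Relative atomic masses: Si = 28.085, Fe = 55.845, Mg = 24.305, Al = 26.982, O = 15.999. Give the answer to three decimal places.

MgO (M=40.304): mol = 0.21660; Mg = 0.21660, O = 0.21660.
FeO (M=71.844): mol = 0.43066; Fe = 0.43066, O = 0.43066.
Al2O3 (M=101.961): mol = 0.21332; Al = 0.42664, O = 0.63996.
SiO2 (M=60.083): mol = 0.65110; Si = 0.65110, O = 1.30220.
ΣO = 2.58942; factor = 12/ΣO = 4.63424.
Mg apfu = 0.21660 × 4.63424 = 1.004.

1.004 Mg apfu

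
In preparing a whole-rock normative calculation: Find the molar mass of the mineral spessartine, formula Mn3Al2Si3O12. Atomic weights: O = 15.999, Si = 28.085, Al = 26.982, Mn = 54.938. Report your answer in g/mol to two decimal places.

M = 3×54.938 + 2×26.982 + 3×28.085 + 12×15.999

495.02 g/mol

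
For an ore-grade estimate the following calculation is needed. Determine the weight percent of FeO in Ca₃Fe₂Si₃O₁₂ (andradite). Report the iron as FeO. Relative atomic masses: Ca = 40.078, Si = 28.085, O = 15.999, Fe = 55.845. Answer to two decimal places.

M(Ca₃Fe₂Si₃O₁₂) = 508.167 g/mol; M(FeO) = 71.844 g/mol.
Moles FeO per formula unit = 2 Fe ÷ 1 = 2.0000.
FeO fraction = (2.0000 × 71.844) / 508.167 = 143.688/508.167 = 0.2828.

28.28 wt%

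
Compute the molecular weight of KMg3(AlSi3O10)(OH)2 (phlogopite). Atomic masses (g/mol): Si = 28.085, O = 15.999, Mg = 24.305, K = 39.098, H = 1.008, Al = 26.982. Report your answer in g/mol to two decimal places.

417.25 g/mol

The formula mass is the sum 1(39.098) + 3(24.305) + 1(26.982) + 3(28.085) + 12(15.999) + 2(1.008).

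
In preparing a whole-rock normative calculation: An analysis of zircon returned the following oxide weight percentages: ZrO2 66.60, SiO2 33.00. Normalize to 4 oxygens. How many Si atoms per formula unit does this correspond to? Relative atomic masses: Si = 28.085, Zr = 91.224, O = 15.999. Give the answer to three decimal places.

1.008 Si apfu

66.60 wt% ZrO2 ÷ 123.222 g/mol = 0.54049 mol, giving 0.54049 Zr and 1.08098 O.
33.00 wt% SiO2 ÷ 60.083 g/mol = 0.54924 mol, giving 0.54924 Si and 1.09848 O.
Oxygen sums to 2.17946; scaling by 4/2.17946 = 1.83532 puts the formula on 4 O.
Si: 0.54924 × 1.83532 = 1.008 atoms per formula unit.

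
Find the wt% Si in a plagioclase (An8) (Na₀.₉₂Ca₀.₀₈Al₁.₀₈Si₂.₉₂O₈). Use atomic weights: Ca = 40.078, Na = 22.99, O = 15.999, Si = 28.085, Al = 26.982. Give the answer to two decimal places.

M(Na₀.₉₂Ca₀.₀₈Al₁.₀₈Si₂.₉₂O₈) = 263.498 g/mol.
Si contributes 2.92 × 28.085 = 82.008 g per mole.
82.008/263.498 = 0.3112 → 31.12%.

31.12 wt%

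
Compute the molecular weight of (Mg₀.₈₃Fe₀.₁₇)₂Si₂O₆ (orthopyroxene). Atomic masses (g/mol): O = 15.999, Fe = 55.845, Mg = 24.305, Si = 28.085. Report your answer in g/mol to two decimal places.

211.50 g/mol

M = 1.66·24.305 + 0.34·55.845 + 2·28.085 + 6·15.999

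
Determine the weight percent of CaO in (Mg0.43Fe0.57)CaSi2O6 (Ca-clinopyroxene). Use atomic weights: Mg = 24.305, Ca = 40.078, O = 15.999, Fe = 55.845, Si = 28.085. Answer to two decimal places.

23.91 wt%

Formula mass = 234.525 g/mol.
1 Ca → 1.0000 mol CaO per formula unit; M(CaO) = 56.077, so CaO mass = 56.077 g.
56.077/234.525 × 100 = 23.91 wt%.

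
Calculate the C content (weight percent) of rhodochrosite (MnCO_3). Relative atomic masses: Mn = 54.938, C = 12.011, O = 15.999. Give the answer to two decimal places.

Formula mass = 1*54.938 + 1*12.011 + 3*15.999 = 114.946 g/mol, of which 12.011 g is C.
So C makes up 12.011/114.946 = 0.1045 of the mass, i.e. 10.45%.

10.45 weight percent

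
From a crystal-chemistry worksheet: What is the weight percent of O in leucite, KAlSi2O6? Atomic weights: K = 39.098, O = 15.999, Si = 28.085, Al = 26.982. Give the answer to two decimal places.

43.98 wt%

Molar mass of KAlSi2O6: 1*39.098 + 1*26.982 + 2*28.085 + 6*15.999 = 218.244 g/mol.
Mass of O per formula unit: 6 × 15.999 = 95.994 g.
Weight fraction O = 95.994 / 218.244 = 0.4398.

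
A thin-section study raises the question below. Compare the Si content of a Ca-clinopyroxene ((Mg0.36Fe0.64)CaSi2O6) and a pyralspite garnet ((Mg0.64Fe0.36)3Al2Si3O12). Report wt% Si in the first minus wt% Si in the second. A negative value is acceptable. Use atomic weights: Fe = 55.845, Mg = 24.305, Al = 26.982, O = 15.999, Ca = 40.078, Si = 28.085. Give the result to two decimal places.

First mineral: 56.170 g Si in 236.733 g formula = 23.73 wt% Si.
Second mineral: 84.255 g Si in 437.185 g formula = 19.27 wt% Si.
23.73% − 19.27% gives a difference of 4.46 percentage points.

4.46 percentage points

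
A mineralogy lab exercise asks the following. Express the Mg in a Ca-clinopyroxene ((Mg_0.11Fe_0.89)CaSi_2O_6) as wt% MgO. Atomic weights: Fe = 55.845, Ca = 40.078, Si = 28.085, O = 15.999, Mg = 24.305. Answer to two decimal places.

Molar mass of (Mg_0.11Fe_0.89)CaSi_2O_6 = 0.11×24.305 + 0.89×55.845 + 1×40.078 + 2×28.085 + 6×15.999 = 244.618 g/mol.
Each formula unit contains 0.11 Mg, equivalent to 0.11/1 = 0.1100 mol MgO.
M(MgO) = 1×24.305 + 1×15.999 = 40.304 g/mol.
Mass of MgO per formula unit = 0.1100 × 40.304 = 4.433 g.
MgO wt% = 4.433 / 244.618 × 100 = 1.81%.

1.81 wt%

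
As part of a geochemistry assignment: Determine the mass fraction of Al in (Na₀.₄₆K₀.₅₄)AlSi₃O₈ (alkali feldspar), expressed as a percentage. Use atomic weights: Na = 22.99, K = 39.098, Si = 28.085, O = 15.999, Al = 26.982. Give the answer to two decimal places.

9.96 weight percent

M((Na₀.₄₆K₀.₅₄)AlSi₃O₈) = 270.917 g/mol.
Al contributes 1 × 26.982 = 26.982 g per mole.
26.982/270.917 = 0.0996 → 9.96%.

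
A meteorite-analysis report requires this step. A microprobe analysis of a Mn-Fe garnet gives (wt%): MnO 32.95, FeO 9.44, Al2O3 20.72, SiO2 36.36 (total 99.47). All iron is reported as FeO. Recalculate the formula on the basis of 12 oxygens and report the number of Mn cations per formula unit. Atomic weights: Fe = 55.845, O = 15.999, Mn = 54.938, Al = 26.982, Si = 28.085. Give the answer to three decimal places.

2.307 Mn apfu

MnO (M=70.937): mol = 0.46450; Mn = 0.46450, O = 0.46450.
FeO (M=71.844): mol = 0.13140; Fe = 0.13140, O = 0.13140.
Al2O3 (M=101.961): mol = 0.20321; Al = 0.40642, O = 0.60963.
SiO2 (M=60.083): mol = 0.60516; Si = 0.60516, O = 1.21032.
ΣO = 2.41585; factor = 12/ΣO = 4.96720.
Mn apfu = 0.46450 × 4.96720 = 2.307.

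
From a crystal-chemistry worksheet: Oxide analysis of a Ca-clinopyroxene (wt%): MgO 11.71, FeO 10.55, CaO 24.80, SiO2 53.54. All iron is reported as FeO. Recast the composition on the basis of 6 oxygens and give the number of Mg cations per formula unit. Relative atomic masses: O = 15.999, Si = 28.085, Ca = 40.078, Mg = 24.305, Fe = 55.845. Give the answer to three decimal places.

MgO: 11.71/40.304 = 0.29054 mol → 0.29054 mol Mg, 0.29054 mol O.
FeO: 10.55/71.844 = 0.14685 mol → 0.14685 mol Fe, 0.14685 mol O.
CaO: 24.80/56.077 = 0.44225 mol → 0.44225 mol Ca, 0.44225 mol O.
SiO2: 53.54/60.083 = 0.89110 mol → 0.89110 mol Si, 1.78220 mol O.
Total oxygen = 2.66184 mol. Normalization factor = 6/2.66184 = 2.25408.
Mg per 6 O = 0.29054 × 2.25408 = 0.655.

0.655 Mg apfu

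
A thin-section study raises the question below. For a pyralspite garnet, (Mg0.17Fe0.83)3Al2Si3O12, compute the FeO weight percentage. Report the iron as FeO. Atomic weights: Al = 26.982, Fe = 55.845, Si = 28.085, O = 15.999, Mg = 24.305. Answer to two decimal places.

Molar mass of (Mg0.17Fe0.83)3Al2Si3O12 = 0.51*24.305 + 2.49*55.845 + 2*26.982 + 3*28.085 + 12*15.999 = 481.657 g/mol.
Each formula unit contains 2.49 Fe, equivalent to 2.49/1 = 2.4900 mol FeO.
M(FeO) = 1×55.845 + 1×15.999 = 71.844 g/mol.
Mass of FeO per formula unit = 2.4900 × 71.844 = 178.892 g.
FeO wt% = 178.892 / 481.657 × 100 = 37.14%.

37.14 wt%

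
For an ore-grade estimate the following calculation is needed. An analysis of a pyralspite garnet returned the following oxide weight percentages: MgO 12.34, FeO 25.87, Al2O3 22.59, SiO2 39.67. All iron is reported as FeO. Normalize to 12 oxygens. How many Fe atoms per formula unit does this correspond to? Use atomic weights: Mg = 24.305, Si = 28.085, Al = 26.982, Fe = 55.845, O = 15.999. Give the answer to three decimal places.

12.34 wt% MgO ÷ 40.304 g/mol = 0.30617 mol, giving 0.30617 Mg and 0.30617 O.
25.87 wt% FeO ÷ 71.844 g/mol = 0.36009 mol, giving 0.36009 Fe and 0.36009 O.
22.59 wt% Al2O3 ÷ 101.961 g/mol = 0.22156 mol, giving 0.44312 Al and 0.66468 O.
39.67 wt% SiO2 ÷ 60.083 g/mol = 0.66025 mol, giving 0.66025 Si and 1.32050 O.
Oxygen sums to 2.65144; scaling by 12/2.65144 = 4.52584 puts the formula on 12 O.
Fe: 0.36009 × 4.52584 = 1.630 atoms per formula unit.

1.630 Fe apfu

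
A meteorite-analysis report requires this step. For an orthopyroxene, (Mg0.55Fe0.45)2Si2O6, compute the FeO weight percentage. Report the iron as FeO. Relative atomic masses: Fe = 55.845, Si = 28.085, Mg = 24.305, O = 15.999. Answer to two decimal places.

28.22 wt%

M((Mg0.55Fe0.45)2Si2O6) = 229.160 g/mol; M(FeO) = 71.844 g/mol.
Moles FeO per formula unit = 0.90 Fe ÷ 1 = 0.9000.
FeO fraction = (0.9000 × 71.844) / 229.160 = 64.660/229.160 = 0.2822.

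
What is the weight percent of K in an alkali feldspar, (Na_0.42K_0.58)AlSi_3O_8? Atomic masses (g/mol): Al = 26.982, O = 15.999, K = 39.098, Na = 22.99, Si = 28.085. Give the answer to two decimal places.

8.35 mass %

M((Na_0.42K_0.58)AlSi_3O_8) = 271.562 g/mol.
K contributes 0.58 × 39.098 = 22.677 g per mole.
22.677/271.562 = 0.0835 → 8.35%.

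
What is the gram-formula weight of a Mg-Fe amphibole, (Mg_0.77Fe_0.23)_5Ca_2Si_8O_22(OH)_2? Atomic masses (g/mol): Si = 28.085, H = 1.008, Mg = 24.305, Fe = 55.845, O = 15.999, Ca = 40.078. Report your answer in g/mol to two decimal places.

The formula mass is the sum 3.85·24.305 + 1.15·55.845 + 2·40.078 + 8·28.085 + 24·15.999 + 2·1.008.

848.62 g/mol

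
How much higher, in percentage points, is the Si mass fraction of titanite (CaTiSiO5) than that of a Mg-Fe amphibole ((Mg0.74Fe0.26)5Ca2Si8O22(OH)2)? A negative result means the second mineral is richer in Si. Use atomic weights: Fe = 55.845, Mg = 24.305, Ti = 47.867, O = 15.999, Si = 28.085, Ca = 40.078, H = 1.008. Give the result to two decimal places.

M(CaTiSiO5) = 196.025 g/mol, so wt% Si = 28.085/196.025 × 100 = 14.33%.
M((Mg0.74Fe0.26)5Ca2Si8O22(OH)2) = 853.355 g/mol, so wt% Si = 224.680/853.355 × 100 = 26.33%.
14.33 − 26.33 = -12.00 pp.

-12.00 percentage points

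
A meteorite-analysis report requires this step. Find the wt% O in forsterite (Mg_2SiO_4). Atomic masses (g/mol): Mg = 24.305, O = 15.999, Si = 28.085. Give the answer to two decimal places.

Molar mass of Mg_2SiO_4: 2×24.305 + 1×28.085 + 4×15.999 = 140.691 g/mol.
Mass of O per formula unit: 4 × 15.999 = 63.996 g.
Weight fraction O = 63.996 / 140.691 = 0.4549.

45.49 mass %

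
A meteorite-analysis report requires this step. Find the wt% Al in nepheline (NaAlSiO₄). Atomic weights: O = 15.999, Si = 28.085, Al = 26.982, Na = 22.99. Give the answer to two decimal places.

18.99 wt%

Formula mass = 1×22.99 + 1×26.982 + 1×28.085 + 4×15.999 = 142.053 g/mol, of which 26.982 g is Al.
So Al makes up 26.982/142.053 = 0.1899 of the mass, i.e. 18.99%.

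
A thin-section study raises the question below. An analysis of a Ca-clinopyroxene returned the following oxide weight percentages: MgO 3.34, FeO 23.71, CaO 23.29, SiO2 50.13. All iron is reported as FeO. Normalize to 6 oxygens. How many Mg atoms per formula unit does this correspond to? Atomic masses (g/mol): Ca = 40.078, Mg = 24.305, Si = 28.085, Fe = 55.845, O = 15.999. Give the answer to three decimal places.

0.199 Mg apfu

MgO: 3.34/40.304 = 0.08287 mol → 0.08287 mol Mg, 0.08287 mol O.
FeO: 23.71/71.844 = 0.33002 mol → 0.33002 mol Fe, 0.33002 mol O.
CaO: 23.29/56.077 = 0.41532 mol → 0.41532 mol Ca, 0.41532 mol O.
SiO2: 50.13/60.083 = 0.83435 mol → 0.83435 mol Si, 1.66870 mol O.
Total oxygen = 2.49691 mol. Normalization factor = 6/2.49691 = 2.40297.
Mg per 6 O = 0.08287 × 2.40297 = 0.199.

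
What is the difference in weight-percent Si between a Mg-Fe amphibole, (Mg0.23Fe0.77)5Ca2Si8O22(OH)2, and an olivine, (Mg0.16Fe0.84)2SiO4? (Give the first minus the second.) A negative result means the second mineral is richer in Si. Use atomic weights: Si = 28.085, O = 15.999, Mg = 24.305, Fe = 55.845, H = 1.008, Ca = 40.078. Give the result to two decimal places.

M((Mg0.23Fe0.77)5Ca2Si8O22(OH)2) = 933.782 g/mol, so wt% Si = 224.680/933.782 × 100 = 24.06%.
M((Mg0.16Fe0.84)2SiO4) = 193.678 g/mol, so wt% Si = 28.085/193.678 × 100 = 14.50%.
24.06 − 14.50 = 9.56 pp.

9.56 percentage points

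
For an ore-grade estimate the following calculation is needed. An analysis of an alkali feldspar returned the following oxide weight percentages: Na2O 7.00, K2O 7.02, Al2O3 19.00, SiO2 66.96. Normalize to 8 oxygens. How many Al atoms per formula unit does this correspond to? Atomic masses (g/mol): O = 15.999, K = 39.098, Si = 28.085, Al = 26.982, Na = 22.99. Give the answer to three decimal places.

Na2O (M=61.979): mol = 0.11294; Na = 0.22588, O = 0.11294.
K2O (M=94.195): mol = 0.07453; K = 0.14906, O = 0.07453.
Al2O3 (M=101.961): mol = 0.18635; Al = 0.37270, O = 0.55905.
SiO2 (M=60.083): mol = 1.11446; Si = 1.11446, O = 2.22892.
ΣO = 2.97544; factor = 8/ΣO = 2.68868.
Al apfu = 0.37270 × 2.68868 = 1.002.

1.002 Al apfu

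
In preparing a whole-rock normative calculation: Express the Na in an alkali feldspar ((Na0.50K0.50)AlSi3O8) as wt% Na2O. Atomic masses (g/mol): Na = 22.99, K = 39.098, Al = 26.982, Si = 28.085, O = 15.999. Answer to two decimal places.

5.73 wt%

M((Na0.50K0.50)AlSi3O8) = 270.273 g/mol; M(Na2O) = 61.979 g/mol.
Moles Na2O per formula unit = 0.50 Na ÷ 2 = 0.2500.
Na2O fraction = (0.2500 × 61.979) / 270.273 = 15.495/270.273 = 0.0573.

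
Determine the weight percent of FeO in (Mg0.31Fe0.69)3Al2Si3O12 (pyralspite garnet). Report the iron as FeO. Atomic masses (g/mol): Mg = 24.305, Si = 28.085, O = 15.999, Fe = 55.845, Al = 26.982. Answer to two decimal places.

M((Mg0.31Fe0.69)3Al2Si3O12) = 468.410 g/mol; M(FeO) = 71.844 g/mol.
Moles FeO per formula unit = 2.07 Fe ÷ 1 = 2.0700.
FeO fraction = (2.0700 × 71.844) / 468.410 = 148.717/468.410 = 0.3175.

31.75 wt%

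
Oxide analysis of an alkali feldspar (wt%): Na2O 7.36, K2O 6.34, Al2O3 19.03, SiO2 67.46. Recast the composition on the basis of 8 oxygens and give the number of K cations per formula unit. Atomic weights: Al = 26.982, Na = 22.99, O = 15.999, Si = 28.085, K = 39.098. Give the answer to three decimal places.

0.360 K apfu

7.36 wt% Na2O ÷ 61.979 g/mol = 0.11875 mol, giving 0.23750 Na and 0.11875 O.
6.34 wt% K2O ÷ 94.195 g/mol = 0.06731 mol, giving 0.13462 K and 0.06731 O.
19.03 wt% Al2O3 ÷ 101.961 g/mol = 0.18664 mol, giving 0.37328 Al and 0.55992 O.
67.46 wt% SiO2 ÷ 60.083 g/mol = 1.12278 mol, giving 1.12278 Si and 2.24556 O.
Oxygen sums to 2.99154; scaling by 8/2.99154 = 2.67421 puts the formula on 8 O.
K: 0.13462 × 2.67421 = 0.360 atoms per formula unit.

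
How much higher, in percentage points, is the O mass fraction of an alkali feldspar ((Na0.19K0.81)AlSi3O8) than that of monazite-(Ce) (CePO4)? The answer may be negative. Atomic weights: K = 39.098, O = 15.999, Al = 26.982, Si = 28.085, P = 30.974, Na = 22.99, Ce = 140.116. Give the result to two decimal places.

19.28 percentage points

First mineral: 127.992 g O in 275.266 g formula = 46.50 wt% O.
Second mineral: 63.996 g O in 235.086 g formula = 27.22 wt% O.
46.50% − 27.22% gives a difference of 19.28 percentage points.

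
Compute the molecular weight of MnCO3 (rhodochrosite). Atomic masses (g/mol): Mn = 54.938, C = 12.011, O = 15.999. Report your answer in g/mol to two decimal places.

114.95 g/mol

M = 1·54.938 + 1·12.011 + 3·15.999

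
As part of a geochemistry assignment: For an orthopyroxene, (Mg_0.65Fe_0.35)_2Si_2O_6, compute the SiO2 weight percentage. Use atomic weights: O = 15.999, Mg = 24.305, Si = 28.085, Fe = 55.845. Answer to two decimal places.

53.92 wt%

M((Mg_0.65Fe_0.35)_2Si_2O_6) = 222.852 g/mol; M(SiO2) = 60.083 g/mol.
Moles SiO2 per formula unit = 2 Si ÷ 1 = 2.0000.
SiO2 fraction = (2.0000 × 60.083) / 222.852 = 120.166/222.852 = 0.5392.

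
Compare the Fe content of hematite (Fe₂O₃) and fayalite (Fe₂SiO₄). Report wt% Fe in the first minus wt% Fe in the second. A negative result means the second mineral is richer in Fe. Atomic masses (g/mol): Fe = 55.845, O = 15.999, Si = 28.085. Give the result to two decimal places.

First mineral: 111.690 g Fe in 159.687 g formula = 69.94 wt% Fe.
Second mineral: 111.690 g Fe in 203.771 g formula = 54.81 wt% Fe.
69.94% − 54.81% gives a difference of 15.13 percentage points.

15.13 percentage points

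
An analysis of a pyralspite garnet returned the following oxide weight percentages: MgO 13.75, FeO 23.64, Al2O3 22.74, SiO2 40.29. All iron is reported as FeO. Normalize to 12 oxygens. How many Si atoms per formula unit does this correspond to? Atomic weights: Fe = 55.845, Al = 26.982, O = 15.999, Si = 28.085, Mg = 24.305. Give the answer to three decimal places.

3.002 Si apfu

MgO (M=40.304): mol = 0.34116; Mg = 0.34116, O = 0.34116.
FeO (M=71.844): mol = 0.32905; Fe = 0.32905, O = 0.32905.
Al2O3 (M=101.961): mol = 0.22303; Al = 0.44606, O = 0.66909.
SiO2 (M=60.083): mol = 0.67057; Si = 0.67057, O = 1.34114.
ΣO = 2.68044; factor = 12/ΣO = 4.47688.
Si apfu = 0.67057 × 4.47688 = 3.002.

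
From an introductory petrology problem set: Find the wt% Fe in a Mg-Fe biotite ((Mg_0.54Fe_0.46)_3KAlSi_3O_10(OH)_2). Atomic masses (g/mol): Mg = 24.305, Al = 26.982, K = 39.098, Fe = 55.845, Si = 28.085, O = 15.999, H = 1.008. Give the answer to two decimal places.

16.73 wt%

Molar mass of (Mg_0.54Fe_0.46)_3KAlSi_3O_10(OH)_2: 1.62×24.305 + 1.38×55.845 + 1×39.098 + 1×26.982 + 3×28.085 + 12×15.999 + 2×1.008 = 460.779 g/mol.
Mass of Fe per formula unit: 1.38 × 55.845 = 77.066 g.
Weight fraction Fe = 77.066 / 460.779 = 0.1673.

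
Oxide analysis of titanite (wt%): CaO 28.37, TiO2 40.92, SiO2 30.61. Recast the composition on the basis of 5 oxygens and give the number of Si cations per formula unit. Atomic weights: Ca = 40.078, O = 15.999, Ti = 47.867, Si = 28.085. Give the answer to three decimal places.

0.999 Si apfu

28.37 wt% CaO ÷ 56.077 g/mol = 0.50591 mol, giving 0.50591 Ca and 0.50591 O.
40.92 wt% TiO2 ÷ 79.865 g/mol = 0.51236 mol, giving 0.51236 Ti and 1.02472 O.
30.61 wt% SiO2 ÷ 60.083 g/mol = 0.50946 mol, giving 0.50946 Si and 1.01892 O.
Oxygen sums to 2.54955; scaling by 5/2.54955 = 1.96113 puts the formula on 5 O.
Si: 0.50946 × 1.96113 = 0.999 atoms per formula unit.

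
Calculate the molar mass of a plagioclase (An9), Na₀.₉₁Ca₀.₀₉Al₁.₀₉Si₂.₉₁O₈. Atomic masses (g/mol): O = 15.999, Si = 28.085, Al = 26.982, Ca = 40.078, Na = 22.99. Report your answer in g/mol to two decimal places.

The formula mass is the sum 0.91·22.99 + 0.09·40.078 + 1.09·26.982 + 2.91·28.085 + 8·15.999.

263.66 g/mol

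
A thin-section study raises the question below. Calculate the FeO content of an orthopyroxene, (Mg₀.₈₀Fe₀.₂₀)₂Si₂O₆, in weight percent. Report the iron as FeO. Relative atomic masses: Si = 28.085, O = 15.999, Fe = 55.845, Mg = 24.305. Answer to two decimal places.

Molar mass of (Mg₀.₈₀Fe₀.₂₀)₂Si₂O₆ = 1.60·24.305 + 0.40·55.845 + 2·28.085 + 6·15.999 = 213.390 g/mol.
Each formula unit contains 0.40 Fe, equivalent to 0.40/1 = 0.4000 mol FeO.
M(FeO) = 1×55.845 + 1×15.999 = 71.844 g/mol.
Mass of FeO per formula unit = 0.4000 × 71.844 = 28.738 g.
FeO wt% = 28.738 / 213.390 × 100 = 13.47%.

13.47 wt%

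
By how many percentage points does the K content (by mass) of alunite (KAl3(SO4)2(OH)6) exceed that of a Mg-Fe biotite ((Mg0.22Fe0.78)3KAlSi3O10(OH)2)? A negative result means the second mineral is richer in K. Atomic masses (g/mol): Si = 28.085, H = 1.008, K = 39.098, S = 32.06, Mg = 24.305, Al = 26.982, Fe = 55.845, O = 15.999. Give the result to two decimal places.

M(KAl3(SO4)2(OH)6) = 414.198 g/mol, so wt% K = 39.098/414.198 × 100 = 9.44%.
M((Mg0.22Fe0.78)3KAlSi3O10(OH)2) = 491.058 g/mol, so wt% K = 39.098/491.058 × 100 = 7.96%.
9.44 − 7.96 = 1.48 pp.

1.48 percentage points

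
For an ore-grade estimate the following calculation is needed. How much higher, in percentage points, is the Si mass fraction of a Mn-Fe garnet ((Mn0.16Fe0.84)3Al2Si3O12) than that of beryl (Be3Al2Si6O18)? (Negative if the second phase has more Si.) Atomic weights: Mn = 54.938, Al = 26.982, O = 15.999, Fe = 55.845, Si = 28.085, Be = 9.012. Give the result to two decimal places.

-14.41 percentage points

M((Mn0.16Fe0.84)3Al2Si3O12) = 497.307 g/mol, so wt% Si = 84.255/497.307 × 100 = 16.94%.
M(Be3Al2Si6O18) = 537.492 g/mol, so wt% Si = 168.510/537.492 × 100 = 31.35%.
16.94 − 31.35 = -14.41 pp.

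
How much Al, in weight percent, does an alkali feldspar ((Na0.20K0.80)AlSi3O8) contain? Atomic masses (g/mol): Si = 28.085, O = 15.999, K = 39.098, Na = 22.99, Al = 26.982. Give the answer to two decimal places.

M((Na0.20K0.80)AlSi3O8) = 275.105 g/mol.
Al contributes 1 × 26.982 = 26.982 g per mole.
26.982/275.105 = 0.0981 → 9.81%.

9.81 weight percent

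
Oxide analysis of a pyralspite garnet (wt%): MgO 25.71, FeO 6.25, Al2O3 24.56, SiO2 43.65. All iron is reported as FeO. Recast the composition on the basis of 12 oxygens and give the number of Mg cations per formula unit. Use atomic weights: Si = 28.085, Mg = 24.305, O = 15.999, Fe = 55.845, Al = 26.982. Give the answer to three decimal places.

MgO: 25.71/40.304 = 0.63790 mol → 0.63790 mol Mg, 0.63790 mol O.
FeO: 6.25/71.844 = 0.08699 mol → 0.08699 mol Fe, 0.08699 mol O.
Al2O3: 24.56/101.961 = 0.24088 mol → 0.48176 mol Al, 0.72264 mol O.
SiO2: 43.65/60.083 = 0.72650 mol → 0.72650 mol Si, 1.45300 mol O.
Total oxygen = 2.90053 mol. Normalization factor = 12/2.90053 = 4.13717.
Mg per 12 O = 0.63790 × 4.13717 = 2.639.

2.639 Mg apfu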